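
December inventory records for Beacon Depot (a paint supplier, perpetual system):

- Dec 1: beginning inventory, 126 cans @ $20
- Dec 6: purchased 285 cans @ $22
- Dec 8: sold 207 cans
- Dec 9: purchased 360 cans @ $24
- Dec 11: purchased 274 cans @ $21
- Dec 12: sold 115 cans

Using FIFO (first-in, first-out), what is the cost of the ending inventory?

Dec 8, 207 sold [FIFO — oldest first]: 126 @ $20 + 81 @ $22 = $4,302
Dec 12, 115 sold [FIFO — oldest first]: 115 @ $22 = $2,530
Total COGS = $4,302 + $2,530 = $6,832
Ending inventory: 89 @ $22 + 360 @ $24 + 274 @ $21 = $16,352

Ending inventory = $16,352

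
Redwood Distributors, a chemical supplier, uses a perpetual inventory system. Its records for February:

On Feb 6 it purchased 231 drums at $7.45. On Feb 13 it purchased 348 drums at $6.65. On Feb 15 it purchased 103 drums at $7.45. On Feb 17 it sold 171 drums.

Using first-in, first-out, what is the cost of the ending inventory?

Feb 17, 171 sold [FIFO — oldest first]: 171 @ $7.45 = $1,273.95
Ending inventory: 60 @ $7.45 + 348 @ $6.65 + 103 @ $7.45 = $3,528.55

Ending inventory = $3,528.55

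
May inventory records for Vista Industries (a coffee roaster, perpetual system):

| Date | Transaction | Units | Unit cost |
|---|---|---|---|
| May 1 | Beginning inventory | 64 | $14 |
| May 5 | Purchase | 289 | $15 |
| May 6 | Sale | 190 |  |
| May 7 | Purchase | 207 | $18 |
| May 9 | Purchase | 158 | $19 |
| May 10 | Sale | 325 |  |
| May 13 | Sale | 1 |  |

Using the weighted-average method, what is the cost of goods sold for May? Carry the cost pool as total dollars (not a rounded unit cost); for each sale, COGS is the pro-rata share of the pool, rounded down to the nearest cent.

COGS = $8,460.93

After May 1: 64 on hand, pool $896.00 (≈ $14.0000 each)
After May 5: 353 on hand, pool $5,231.00 (≈ $14.8187 each)
May 6, sell 190: 190/353 × $5,231.00 → $2,815.55
After May 7: 370 on hand, pool $6,141.45 (≈ $16.5985 each)
After May 9: 528 on hand, pool $9,143.45 (≈ $17.3171 each)
May 10, sell 325: 325/528 × $9,143.45 → $5,628.07
May 13, sell 1: 1/203 × $3,515.38 → $17.31
Total COGS = $2,815.55 + $5,628.07 + $17.31 = $8,460.93
Ending inventory (cost pool remaining) = $3,498.07
Check: goods available $11,959.00 = COGS $8,460.93 + ending $3,498.07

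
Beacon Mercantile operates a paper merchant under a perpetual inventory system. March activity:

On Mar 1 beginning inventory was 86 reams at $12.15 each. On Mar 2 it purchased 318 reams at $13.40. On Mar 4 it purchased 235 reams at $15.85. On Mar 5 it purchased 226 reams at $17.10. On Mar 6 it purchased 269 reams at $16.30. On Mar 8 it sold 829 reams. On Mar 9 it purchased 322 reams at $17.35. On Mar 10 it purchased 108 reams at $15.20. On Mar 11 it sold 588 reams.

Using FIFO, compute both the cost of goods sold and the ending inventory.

Mar 8, 829 sold [FIFO — oldest first]: 86 @ $12.15 + 318 @ $13.40 + 235 @ $15.85 + 190 @ $17.10 = $12,279.85
Mar 11, 588 sold [FIFO — oldest first]: 36 @ $17.10 + 269 @ $16.30 + 283 @ $17.35 = $9,910.35
Total COGS = $12,279.85 + $9,910.35 = $22,190.20
Ending inventory: 39 @ $17.35 + 108 @ $15.20 = $2,318.25

COGS = $22,190.20; ending inventory = $2,318.25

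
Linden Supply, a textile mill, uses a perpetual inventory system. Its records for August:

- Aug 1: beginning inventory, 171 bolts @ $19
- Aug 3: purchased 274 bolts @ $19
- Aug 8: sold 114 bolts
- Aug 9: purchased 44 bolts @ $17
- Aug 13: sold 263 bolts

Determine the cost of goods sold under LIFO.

COGS = $7,075

Aug 8, 114 sold [LIFO — newest first]: 114 @ $19 = $2,166
Aug 13, 263 sold [LIFO — newest first]: 44 @ $17 + 160 @ $19 + 59 @ $19 = $4,909
Total COGS = $2,166 + $4,909 = $7,075
Ending inventory: 112 @ $19 = $2,128
Check: goods available $9,203 = COGS $7,075 + ending $2,128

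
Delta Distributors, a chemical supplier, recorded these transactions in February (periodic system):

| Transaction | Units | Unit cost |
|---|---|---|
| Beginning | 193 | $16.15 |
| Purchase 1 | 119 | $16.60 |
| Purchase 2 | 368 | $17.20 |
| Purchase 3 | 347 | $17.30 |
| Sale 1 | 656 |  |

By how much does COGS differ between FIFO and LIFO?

$308.75

FIFO COGS: 193 @ $16.15 + 119 @ $16.60 + 344 @ $17.20 = $11,009.15
LIFO COGS: 347 @ $17.30 + 309 @ $17.20 = $11,317.90
Difference = |$11,009.15 − $11,317.90| = $308.75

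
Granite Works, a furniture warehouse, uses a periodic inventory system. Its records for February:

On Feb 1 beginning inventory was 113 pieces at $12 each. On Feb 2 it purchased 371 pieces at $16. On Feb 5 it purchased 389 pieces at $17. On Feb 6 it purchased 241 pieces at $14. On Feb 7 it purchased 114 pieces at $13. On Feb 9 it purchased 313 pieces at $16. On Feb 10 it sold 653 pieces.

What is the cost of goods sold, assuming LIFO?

COGS = $9,654

Feb 10, 653 sold [LIFO — newest first]: 313 @ $16 + 114 @ $13 + 226 @ $14 = $9,654
Ending inventory: 113 @ $12 + 371 @ $16 + 389 @ $17 + 15 @ $14 = $14,115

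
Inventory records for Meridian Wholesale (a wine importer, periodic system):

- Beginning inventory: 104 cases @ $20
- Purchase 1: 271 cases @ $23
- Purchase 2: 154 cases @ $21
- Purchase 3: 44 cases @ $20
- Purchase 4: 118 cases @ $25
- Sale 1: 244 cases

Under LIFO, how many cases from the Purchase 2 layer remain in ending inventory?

Sale 1 (244) [LIFO — newest first]: 118 @ $25 + 44 @ $20 + 82 @ $21 = $5,552
Ending inventory: 104 @ $20 + 271 @ $23 + 72 @ $21 = $9,825

72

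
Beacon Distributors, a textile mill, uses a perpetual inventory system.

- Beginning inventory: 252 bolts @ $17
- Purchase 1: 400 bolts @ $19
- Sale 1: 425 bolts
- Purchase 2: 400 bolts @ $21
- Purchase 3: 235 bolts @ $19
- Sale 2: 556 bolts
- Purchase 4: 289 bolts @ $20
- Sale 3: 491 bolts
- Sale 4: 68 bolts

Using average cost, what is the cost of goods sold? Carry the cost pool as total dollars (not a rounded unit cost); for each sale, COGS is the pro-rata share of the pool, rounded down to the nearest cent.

COGS = $29,814.09

After Beginning: 252 on hand, pool $4,284.00 (≈ $17.0000 each)
After Purchase 1: 652 on hand, pool $11,884.00 (≈ $18.2270 each)
Sale 1, sell 425: 425/652 × $11,884.00 → $7,746.47
After Purchase 2: 627 on hand, pool $12,537.53 (≈ $19.9961 each)
After Purchase 3: 862 on hand, pool $17,002.53 (≈ $19.7245 each)
Sale 2, sell 556: 556/862 × $17,002.53 → $10,966.82
After Purchase 4: 595 on hand, pool $11,815.71 (≈ $19.8583 each)
Sale 3, sell 491: 491/595 × $11,815.71 → $9,750.44
Sale 4, sell 68: 68/104 × $2,065.27 → $1,350.36
Total COGS = $7,746.47 + $10,966.82 + $9,750.44 + $1,350.36 = $29,814.09
Ending inventory (cost pool remaining) = $714.91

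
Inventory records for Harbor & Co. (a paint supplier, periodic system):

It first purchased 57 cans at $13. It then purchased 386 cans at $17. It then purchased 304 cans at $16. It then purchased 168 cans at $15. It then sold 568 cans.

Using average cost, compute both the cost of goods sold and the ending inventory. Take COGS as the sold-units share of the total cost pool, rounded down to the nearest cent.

Sale 1, sell 568: 568/915 × $14,687.00 → $9,117.17
Ending inventory (cost pool remaining) = $5,569.83

COGS = $9,117.17; ending inventory = $5,569.83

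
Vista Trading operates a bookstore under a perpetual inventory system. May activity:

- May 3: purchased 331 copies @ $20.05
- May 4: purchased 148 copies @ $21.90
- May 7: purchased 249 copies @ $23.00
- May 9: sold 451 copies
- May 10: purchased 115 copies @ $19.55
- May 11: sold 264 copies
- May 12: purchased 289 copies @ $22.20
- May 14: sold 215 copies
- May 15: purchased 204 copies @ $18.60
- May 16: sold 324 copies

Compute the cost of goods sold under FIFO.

COGS = $26,538.00

May 9, 451 sold [FIFO — oldest first]: 331 @ $20.05 + 120 @ $21.90 = $9,264.55
May 11, 264 sold [FIFO — oldest first]: 28 @ $21.90 + 236 @ $23.00 = $6,041.20
May 14, 215 sold [FIFO — oldest first]: 13 @ $23.00 + 115 @ $19.55 + 87 @ $22.20 = $4,478.65
May 16, 324 sold [FIFO — oldest first]: 202 @ $22.20 + 122 @ $18.60 = $6,753.60
Total COGS = $9,264.55 + $6,041.20 + $4,478.65 + $6,753.60 = $26,538.00
Ending inventory: 82 @ $18.60 = $1,525.20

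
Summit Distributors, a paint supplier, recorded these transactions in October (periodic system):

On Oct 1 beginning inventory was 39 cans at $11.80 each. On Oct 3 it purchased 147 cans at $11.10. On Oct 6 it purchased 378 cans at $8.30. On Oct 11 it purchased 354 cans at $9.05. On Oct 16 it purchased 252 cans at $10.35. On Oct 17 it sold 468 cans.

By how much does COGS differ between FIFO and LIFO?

FIFO COGS: 39 @ $11.80 + 147 @ $11.10 + 282 @ $8.30 = $4,432.50
LIFO COGS: 252 @ $10.35 + 216 @ $9.05 = $4,563.00
Difference = |$4,432.50 − $4,563.00| = $130.50

$130.50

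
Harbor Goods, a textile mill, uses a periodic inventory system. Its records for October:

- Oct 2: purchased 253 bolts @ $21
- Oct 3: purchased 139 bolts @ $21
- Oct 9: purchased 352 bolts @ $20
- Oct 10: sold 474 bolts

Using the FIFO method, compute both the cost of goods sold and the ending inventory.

Oct 10, 474 sold [FIFO — oldest first]: 253 @ $21 + 139 @ $21 + 82 @ $20 = $9,872
Ending inventory: 270 @ $20 = $5,400

COGS = $9,872; ending inventory = $5,400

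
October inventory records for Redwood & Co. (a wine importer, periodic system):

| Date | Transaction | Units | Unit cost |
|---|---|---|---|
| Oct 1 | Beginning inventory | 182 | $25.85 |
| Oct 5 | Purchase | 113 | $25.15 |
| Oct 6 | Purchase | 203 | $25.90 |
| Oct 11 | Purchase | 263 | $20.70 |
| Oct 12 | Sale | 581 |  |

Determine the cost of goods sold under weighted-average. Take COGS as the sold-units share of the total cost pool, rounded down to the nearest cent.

COGS = $13,932.12

Oct 12, sell 581: 581/761 × $18,248.45 → $13,932.12
Ending inventory (cost pool remaining) = $4,316.33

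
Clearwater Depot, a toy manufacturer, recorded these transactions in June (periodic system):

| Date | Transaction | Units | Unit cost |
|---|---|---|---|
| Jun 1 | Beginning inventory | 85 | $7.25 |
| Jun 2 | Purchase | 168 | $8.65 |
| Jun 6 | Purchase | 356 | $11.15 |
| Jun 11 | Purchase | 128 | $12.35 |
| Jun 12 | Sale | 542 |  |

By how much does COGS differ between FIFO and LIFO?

$760.10

FIFO COGS: 85 @ $7.25 + 168 @ $8.65 + 289 @ $11.15 = $5,291.80
LIFO COGS: 128 @ $12.35 + 356 @ $11.15 + 58 @ $8.65 = $6,051.90
Difference = |$5,291.80 − $6,051.90| = $760.10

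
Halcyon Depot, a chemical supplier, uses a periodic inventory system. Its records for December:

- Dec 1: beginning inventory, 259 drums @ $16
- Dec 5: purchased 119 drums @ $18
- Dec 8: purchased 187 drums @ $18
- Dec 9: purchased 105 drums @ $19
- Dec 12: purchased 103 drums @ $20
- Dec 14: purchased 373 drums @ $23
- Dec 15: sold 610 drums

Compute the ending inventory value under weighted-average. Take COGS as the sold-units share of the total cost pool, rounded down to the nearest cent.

Dec 15, sell 610: 610/1146 × $22,286.00 → $11,862.53
Ending inventory (cost pool remaining) = $10,423.47

Ending inventory = $10,423.47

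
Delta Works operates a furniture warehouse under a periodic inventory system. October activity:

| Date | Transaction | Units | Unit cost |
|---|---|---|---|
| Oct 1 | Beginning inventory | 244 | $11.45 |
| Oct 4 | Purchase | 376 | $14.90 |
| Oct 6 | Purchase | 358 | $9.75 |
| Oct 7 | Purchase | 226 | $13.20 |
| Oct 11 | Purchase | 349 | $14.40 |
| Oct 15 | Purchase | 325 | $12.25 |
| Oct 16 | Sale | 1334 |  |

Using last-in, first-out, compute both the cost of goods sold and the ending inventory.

Oct 16, 1334 sold [LIFO — newest first]: 325 @ $12.25 + 349 @ $14.40 + 226 @ $13.20 + 358 @ $9.75 + 76 @ $14.90 = $16,612.95
Ending inventory: 244 @ $11.45 + 300 @ $14.90 = $7,263.80

COGS = $16,612.95; ending inventory = $7,263.80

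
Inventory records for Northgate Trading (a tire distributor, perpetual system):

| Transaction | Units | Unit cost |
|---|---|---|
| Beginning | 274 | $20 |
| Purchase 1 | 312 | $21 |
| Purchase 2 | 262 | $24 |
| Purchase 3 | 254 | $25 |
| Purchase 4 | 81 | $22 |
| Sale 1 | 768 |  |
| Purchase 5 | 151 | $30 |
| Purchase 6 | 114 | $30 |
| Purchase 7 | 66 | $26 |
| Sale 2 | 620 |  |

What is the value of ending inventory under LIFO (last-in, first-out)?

Ending inventory = $2,520

Sale 1 (768) [LIFO — newest first]: 81 @ $22 + 254 @ $25 + 262 @ $24 + 171 @ $21 = $18,011
Sale 2 (620) [LIFO — newest first]: 66 @ $26 + 114 @ $30 + 151 @ $30 + 141 @ $21 + 148 @ $20 = $15,587
Total COGS = $18,011 + $15,587 = $33,598
Ending inventory: 126 @ $20 = $2,520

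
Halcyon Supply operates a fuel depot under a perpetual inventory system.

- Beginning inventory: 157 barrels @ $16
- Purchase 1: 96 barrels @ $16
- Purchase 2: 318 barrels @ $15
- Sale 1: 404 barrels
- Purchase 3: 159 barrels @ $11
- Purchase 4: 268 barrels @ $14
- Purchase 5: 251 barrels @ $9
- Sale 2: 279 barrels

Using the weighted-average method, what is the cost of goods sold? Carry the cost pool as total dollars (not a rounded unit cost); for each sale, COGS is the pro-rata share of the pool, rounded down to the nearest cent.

After Beginning: 157 on hand, pool $2,512.00 (≈ $16.0000 each)
After Purchase 1: 253 on hand, pool $4,048.00 (≈ $16.0000 each)
After Purchase 2: 571 on hand, pool $8,818.00 (≈ $15.4431 each)
Sale 1, sell 404: 404/571 × $8,818.00 → $6,239.00
After Purchase 3: 326 on hand, pool $4,328.00 (≈ $13.2761 each)
After Purchase 4: 594 on hand, pool $8,080.00 (≈ $13.6027 each)
After Purchase 5: 845 on hand, pool $10,339.00 (≈ $12.2355 each)
Sale 2, sell 279: 279/845 × $10,339.00 → $3,413.70
Total COGS = $6,239.00 + $3,413.70 = $9,652.70
Ending inventory (cost pool remaining) = $6,925.30

COGS = $9,652.70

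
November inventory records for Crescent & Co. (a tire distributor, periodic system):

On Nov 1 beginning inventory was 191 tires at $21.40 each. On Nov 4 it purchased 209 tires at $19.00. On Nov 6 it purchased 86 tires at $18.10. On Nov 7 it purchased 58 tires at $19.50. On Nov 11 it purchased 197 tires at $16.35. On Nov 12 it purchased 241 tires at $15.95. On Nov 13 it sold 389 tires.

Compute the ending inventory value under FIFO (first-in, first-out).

Ending inventory = $9,961.50

Nov 13, 389 sold [FIFO — oldest first]: 191 @ $21.40 + 198 @ $19.00 = $7,849.40
Ending inventory: 11 @ $19.00 + 86 @ $18.10 + 58 @ $19.50 + 197 @ $16.35 + 241 @ $15.95 = $9,961.50
Check: goods available $17,810.90 = COGS $7,849.40 + ending $9,961.50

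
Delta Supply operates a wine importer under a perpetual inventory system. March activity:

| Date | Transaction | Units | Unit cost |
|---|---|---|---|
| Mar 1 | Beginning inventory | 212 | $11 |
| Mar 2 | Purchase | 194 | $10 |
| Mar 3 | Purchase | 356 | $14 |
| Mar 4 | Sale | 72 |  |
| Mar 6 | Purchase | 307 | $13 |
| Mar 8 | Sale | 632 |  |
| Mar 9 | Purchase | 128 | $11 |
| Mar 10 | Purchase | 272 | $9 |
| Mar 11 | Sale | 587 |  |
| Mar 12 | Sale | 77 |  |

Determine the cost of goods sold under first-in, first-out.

COGS = $16,194

Mar 4, 72 sold [FIFO — oldest first]: 72 @ $11 = $792
Mar 8, 632 sold [FIFO — oldest first]: 140 @ $11 + 194 @ $10 + 298 @ $14 = $7,652
Mar 11, 587 sold [FIFO — oldest first]: 58 @ $14 + 307 @ $13 + 128 @ $11 + 94 @ $9 = $7,057
Mar 12, 77 sold [FIFO — oldest first]: 77 @ $9 = $693
Total COGS = $792 + $7,652 + $7,057 + $693 = $16,194
Ending inventory: 101 @ $9 = $909
Check: goods available $17,103 = COGS $16,194 + ending $909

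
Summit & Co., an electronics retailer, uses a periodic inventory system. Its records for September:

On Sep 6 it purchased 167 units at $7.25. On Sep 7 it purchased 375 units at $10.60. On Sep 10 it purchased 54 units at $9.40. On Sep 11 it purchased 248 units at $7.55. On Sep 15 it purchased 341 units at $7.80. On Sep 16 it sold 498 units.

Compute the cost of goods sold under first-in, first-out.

Sep 16, 498 sold [FIFO — oldest first]: 167 @ $7.25 + 331 @ $10.60 = $4,719.35
Ending inventory: 44 @ $10.60 + 54 @ $9.40 + 248 @ $7.55 + 341 @ $7.80 = $5,506.20
Check: goods available $10,225.55 = COGS $4,719.35 + ending $5,506.20

COGS = $4,719.35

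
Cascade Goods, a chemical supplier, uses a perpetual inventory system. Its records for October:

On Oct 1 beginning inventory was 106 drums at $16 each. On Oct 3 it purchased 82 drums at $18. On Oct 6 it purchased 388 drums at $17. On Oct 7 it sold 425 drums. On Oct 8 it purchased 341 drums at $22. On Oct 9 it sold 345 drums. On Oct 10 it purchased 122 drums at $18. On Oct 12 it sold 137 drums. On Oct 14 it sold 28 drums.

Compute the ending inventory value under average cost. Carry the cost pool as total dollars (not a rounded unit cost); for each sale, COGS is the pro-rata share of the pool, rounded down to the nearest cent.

After Oct 1: 106 on hand, pool $1,696.00 (≈ $16.0000 each)
After Oct 3: 188 on hand, pool $3,172.00 (≈ $16.8723 each)
After Oct 6: 576 on hand, pool $9,768.00 (≈ $16.9583 each)
Oct 7, sell 425: 425/576 × $9,768.00 → $7,207.29
After Oct 8: 492 on hand, pool $10,062.71 (≈ $20.4527 each)
Oct 9, sell 345: 345/492 × $10,062.71 → $7,056.16
After Oct 10: 269 on hand, pool $5,202.55 (≈ $19.3403 each)
Oct 12, sell 137: 137/269 × $5,202.55 → $2,649.62
Oct 14, sell 28: 28/132 × $2,552.93 → $541.53
Total COGS = $7,207.29 + $7,056.16 + $2,649.62 + $541.53 = $17,454.60
Ending inventory (cost pool remaining) = $2,011.40

Ending inventory = $2,011.40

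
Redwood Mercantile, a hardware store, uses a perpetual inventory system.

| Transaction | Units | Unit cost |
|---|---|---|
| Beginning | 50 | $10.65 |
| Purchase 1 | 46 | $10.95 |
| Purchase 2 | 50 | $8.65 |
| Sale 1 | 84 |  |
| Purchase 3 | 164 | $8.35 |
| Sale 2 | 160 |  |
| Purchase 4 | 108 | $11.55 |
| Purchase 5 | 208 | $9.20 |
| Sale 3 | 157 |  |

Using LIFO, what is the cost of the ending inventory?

Sale 1 (84) [LIFO — newest first]: 50 @ $8.65 + 34 @ $10.95 = $804.80
Sale 2 (160) [LIFO — newest first]: 160 @ $8.35 = $1,336.00
Sale 3 (157) [LIFO — newest first]: 157 @ $9.20 = $1,444.40
Total COGS = $804.80 + $1,336.00 + $1,444.40 = $3,585.20
Ending inventory: 50 @ $10.65 + 12 @ $10.95 + 4 @ $8.35 + 108 @ $11.55 + 51 @ $9.20 = $2,413.90

Ending inventory = $2,413.90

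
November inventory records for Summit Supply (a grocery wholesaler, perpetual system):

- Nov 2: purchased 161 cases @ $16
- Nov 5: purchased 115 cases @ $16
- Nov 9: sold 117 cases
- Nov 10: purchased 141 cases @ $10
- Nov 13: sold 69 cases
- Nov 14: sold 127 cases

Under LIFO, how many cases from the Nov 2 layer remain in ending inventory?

104

Nov 9, 117 sold [LIFO — newest first]: 115 @ $16 + 2 @ $16 = $1,872
Nov 13, 69 sold [LIFO — newest first]: 69 @ $10 = $690
Nov 14, 127 sold [LIFO — newest first]: 72 @ $10 + 55 @ $16 = $1,600
Total COGS = $1,872 + $690 + $1,600 = $4,162
Ending inventory: 104 @ $16 = $1,664
Check: goods available $5,826 = COGS $4,162 + ending $1,664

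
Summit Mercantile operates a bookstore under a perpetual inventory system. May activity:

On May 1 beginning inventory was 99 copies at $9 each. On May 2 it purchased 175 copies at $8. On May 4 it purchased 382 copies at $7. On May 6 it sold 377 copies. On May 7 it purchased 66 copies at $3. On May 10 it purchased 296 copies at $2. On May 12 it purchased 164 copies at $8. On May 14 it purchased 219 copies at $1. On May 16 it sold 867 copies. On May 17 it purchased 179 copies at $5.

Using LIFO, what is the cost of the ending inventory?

Ending inventory = $2,250

May 6, 377 sold [LIFO — newest first]: 377 @ $7 = $2,639
May 16, 867 sold [LIFO — newest first]: 219 @ $1 + 164 @ $8 + 296 @ $2 + 66 @ $3 + 5 @ $7 + 117 @ $8 = $3,292
Total COGS = $2,639 + $3,292 = $5,931
Ending inventory: 99 @ $9 + 58 @ $8 + 179 @ $5 = $2,250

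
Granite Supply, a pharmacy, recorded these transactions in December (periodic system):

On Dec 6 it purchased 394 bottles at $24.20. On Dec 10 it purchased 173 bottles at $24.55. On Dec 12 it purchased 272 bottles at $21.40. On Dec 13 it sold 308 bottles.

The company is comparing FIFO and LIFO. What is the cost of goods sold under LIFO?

FIFO COGS: 308 @ $24.20 = $7,453.60
LIFO COGS: 272 @ $21.40 + 36 @ $24.55 = $6,704.60

COGS = $6,704.60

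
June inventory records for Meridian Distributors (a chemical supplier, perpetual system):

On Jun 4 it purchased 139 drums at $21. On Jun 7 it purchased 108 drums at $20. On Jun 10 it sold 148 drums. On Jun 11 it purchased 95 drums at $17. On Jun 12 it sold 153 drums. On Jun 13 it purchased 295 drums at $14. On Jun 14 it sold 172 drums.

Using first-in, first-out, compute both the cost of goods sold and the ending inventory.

COGS = $8,528; ending inventory = $2,296

Jun 10, 148 sold [FIFO — oldest first]: 139 @ $21 + 9 @ $20 = $3,099
Jun 12, 153 sold [FIFO — oldest first]: 99 @ $20 + 54 @ $17 = $2,898
Jun 14, 172 sold [FIFO — oldest first]: 41 @ $17 + 131 @ $14 = $2,531
Total COGS = $3,099 + $2,898 + $2,531 = $8,528
Ending inventory: 164 @ $14 = $2,296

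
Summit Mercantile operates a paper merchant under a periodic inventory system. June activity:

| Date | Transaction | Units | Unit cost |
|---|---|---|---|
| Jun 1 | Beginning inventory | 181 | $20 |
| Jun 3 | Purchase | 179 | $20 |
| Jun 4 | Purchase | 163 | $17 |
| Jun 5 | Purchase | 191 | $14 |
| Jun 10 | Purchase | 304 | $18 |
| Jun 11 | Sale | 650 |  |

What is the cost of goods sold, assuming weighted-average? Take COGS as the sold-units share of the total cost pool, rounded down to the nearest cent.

Jun 11, sell 650: 650/1018 × $18,117.00 → $11,567.82
Ending inventory (cost pool remaining) = $6,549.18

COGS = $11,567.82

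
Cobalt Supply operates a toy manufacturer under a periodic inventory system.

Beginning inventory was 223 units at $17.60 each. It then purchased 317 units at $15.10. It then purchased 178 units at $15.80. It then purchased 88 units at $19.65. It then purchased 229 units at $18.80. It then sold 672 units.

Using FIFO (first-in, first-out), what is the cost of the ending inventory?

Sale 1 (672) [FIFO — oldest first]: 223 @ $17.60 + 317 @ $15.10 + 132 @ $15.80 = $10,797.10
Ending inventory: 46 @ $15.80 + 88 @ $19.65 + 229 @ $18.80 = $6,761.20

Ending inventory = $6,761.20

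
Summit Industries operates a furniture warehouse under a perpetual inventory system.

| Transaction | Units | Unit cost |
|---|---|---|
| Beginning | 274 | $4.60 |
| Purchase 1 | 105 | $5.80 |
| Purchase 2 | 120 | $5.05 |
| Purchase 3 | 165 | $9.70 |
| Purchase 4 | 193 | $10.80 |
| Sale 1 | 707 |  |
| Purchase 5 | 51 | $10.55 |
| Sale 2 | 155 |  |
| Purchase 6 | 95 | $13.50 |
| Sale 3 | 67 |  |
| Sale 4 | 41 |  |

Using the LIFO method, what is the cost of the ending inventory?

Sale 1 (707) [LIFO — newest first]: 193 @ $10.80 + 165 @ $9.70 + 120 @ $5.05 + 105 @ $5.80 + 124 @ $4.60 = $5,470.30
Sale 2 (155) [LIFO — newest first]: 51 @ $10.55 + 104 @ $4.60 = $1,016.45
Sale 3 (67) [LIFO — newest first]: 67 @ $13.50 = $904.50
Sale 4 (41) [LIFO — newest first]: 28 @ $13.50 + 13 @ $4.60 = $437.80
Total COGS = $5,470.30 + $1,016.45 + $904.50 + $437.80 = $7,829.05
Ending inventory: 33 @ $4.60 = $151.80
Check: goods available $7,980.85 = COGS $7,829.05 + ending $151.80

Ending inventory = $151.80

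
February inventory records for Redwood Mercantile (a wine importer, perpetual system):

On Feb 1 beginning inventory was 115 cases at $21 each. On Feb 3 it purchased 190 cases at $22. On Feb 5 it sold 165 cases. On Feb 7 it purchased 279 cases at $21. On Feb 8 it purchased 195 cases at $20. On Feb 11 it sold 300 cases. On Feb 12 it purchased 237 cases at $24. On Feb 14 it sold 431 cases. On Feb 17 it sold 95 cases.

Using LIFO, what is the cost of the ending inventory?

Feb 5, 165 sold [LIFO — newest first]: 165 @ $22 = $3,630
Feb 11, 300 sold [LIFO — newest first]: 195 @ $20 + 105 @ $21 = $6,105
Feb 14, 431 sold [LIFO — newest first]: 237 @ $24 + 174 @ $21 + 20 @ $22 = $9,782
Feb 17, 95 sold [LIFO — newest first]: 5 @ $22 + 90 @ $21 = $2,000
Total COGS = $3,630 + $6,105 + $9,782 + $2,000 = $21,517
Ending inventory: 25 @ $21 = $525

Ending inventory = $525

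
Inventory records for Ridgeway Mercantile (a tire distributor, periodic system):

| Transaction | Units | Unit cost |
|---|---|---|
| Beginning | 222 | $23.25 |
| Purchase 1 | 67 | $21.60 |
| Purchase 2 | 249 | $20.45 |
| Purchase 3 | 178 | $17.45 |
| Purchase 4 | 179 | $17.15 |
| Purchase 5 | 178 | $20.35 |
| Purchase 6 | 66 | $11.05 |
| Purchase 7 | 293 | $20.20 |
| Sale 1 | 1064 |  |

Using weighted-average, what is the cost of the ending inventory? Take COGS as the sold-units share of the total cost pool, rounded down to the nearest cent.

Ending inventory = $7,233.29

Sale 1, sell 1064: 1064/1432 × $28,146.90 → $20,913.61
Ending inventory (cost pool remaining) = $7,233.29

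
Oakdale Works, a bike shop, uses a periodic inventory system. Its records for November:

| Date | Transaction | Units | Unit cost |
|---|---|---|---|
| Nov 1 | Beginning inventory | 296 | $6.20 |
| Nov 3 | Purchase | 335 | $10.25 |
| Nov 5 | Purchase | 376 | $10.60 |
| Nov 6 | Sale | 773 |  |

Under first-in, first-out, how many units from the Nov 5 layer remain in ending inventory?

Nov 6, 773 sold [FIFO — oldest first]: 296 @ $6.20 + 335 @ $10.25 + 142 @ $10.60 = $6,774.15
Ending inventory: 234 @ $10.60 = $2,480.40

234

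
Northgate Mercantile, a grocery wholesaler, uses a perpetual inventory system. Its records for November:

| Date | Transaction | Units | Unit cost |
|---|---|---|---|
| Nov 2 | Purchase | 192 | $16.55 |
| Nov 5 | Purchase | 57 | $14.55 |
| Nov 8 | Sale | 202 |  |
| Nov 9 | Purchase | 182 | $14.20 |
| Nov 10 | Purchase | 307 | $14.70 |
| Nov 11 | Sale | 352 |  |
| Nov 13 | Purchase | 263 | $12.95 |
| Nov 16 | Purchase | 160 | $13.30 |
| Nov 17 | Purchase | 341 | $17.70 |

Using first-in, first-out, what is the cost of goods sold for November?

COGS = $8,399.45

Nov 8, 202 sold [FIFO — oldest first]: 192 @ $16.55 + 10 @ $14.55 = $3,323.10
Nov 11, 352 sold [FIFO — oldest first]: 47 @ $14.55 + 182 @ $14.20 + 123 @ $14.70 = $5,076.35
Total COGS = $3,323.10 + $5,076.35 = $8,399.45
Ending inventory: 184 @ $14.70 + 263 @ $12.95 + 160 @ $13.30 + 341 @ $17.70 = $14,274.35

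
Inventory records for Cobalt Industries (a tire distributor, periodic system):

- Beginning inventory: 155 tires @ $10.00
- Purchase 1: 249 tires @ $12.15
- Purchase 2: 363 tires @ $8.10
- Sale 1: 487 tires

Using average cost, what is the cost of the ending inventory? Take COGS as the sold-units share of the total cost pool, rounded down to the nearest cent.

Sale 1, sell 487: 487/767 × $7,515.65 → $4,771.99
Ending inventory (cost pool remaining) = $2,743.66

Ending inventory = $2,743.66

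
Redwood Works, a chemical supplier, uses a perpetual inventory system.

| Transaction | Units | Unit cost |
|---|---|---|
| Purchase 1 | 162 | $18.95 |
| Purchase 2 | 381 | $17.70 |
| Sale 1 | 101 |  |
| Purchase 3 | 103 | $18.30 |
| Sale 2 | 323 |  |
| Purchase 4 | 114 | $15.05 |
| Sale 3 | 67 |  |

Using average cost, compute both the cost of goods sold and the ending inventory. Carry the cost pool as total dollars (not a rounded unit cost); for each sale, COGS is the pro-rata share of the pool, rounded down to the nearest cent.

After Purchase 1: 162 on hand, pool $3,069.90 (≈ $18.9500 each)
After Purchase 2: 543 on hand, pool $9,813.60 (≈ $18.0729 each)
Sale 1, sell 101: 101/543 × $9,813.60 → $1,825.36
After Purchase 3: 545 on hand, pool $9,873.14 (≈ $18.1159 each)
Sale 2, sell 323: 323/545 × $9,873.14 → $5,851.42
After Purchase 4: 336 on hand, pool $5,737.42 (≈ $17.0757 each)
Sale 3, sell 67: 67/336 × $5,737.42 → $1,144.06
Total COGS = $1,825.36 + $5,851.42 + $1,144.06 = $8,820.84
Ending inventory (cost pool remaining) = $4,593.36
Check: goods available $13,414.20 = COGS $8,820.84 + ending $4,593.36

COGS = $8,820.84; ending inventory = $4,593.36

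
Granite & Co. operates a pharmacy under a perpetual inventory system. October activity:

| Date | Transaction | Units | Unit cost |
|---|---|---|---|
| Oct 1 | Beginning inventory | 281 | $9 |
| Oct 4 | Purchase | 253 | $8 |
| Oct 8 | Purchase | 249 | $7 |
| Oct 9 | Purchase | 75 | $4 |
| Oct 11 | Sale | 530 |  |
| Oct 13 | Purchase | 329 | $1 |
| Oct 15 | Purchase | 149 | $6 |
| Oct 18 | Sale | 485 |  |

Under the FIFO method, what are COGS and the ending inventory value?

Oct 11, 530 sold [FIFO — oldest first]: 281 @ $9 + 249 @ $8 = $4,521
Oct 18, 485 sold [FIFO — oldest first]: 4 @ $8 + 249 @ $7 + 75 @ $4 + 157 @ $1 = $2,232
Total COGS = $4,521 + $2,232 = $6,753
Ending inventory: 172 @ $1 + 149 @ $6 = $1,066

COGS = $6,753; ending inventory = $1,066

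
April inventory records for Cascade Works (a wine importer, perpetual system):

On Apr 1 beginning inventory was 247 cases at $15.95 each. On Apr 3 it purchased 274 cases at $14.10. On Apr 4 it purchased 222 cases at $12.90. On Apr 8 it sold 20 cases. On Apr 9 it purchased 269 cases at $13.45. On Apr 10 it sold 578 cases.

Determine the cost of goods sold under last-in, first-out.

Apr 8, 20 sold [LIFO — newest first]: 20 @ $12.90 = $258.00
Apr 10, 578 sold [LIFO — newest first]: 269 @ $13.45 + 202 @ $12.90 + 107 @ $14.10 = $7,732.55
Total COGS = $258.00 + $7,732.55 = $7,990.55
Ending inventory: 247 @ $15.95 + 167 @ $14.10 = $6,294.35

COGS = $7,990.55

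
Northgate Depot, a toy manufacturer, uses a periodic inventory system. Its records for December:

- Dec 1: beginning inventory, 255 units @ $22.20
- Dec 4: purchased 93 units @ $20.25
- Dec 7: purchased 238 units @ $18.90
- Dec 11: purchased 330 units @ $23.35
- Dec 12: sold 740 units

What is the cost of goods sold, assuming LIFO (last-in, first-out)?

Dec 12, 740 sold [LIFO — newest first]: 330 @ $23.35 + 238 @ $18.90 + 93 @ $20.25 + 79 @ $22.20 = $15,840.75
Ending inventory: 176 @ $22.20 = $3,907.20

COGS = $15,840.75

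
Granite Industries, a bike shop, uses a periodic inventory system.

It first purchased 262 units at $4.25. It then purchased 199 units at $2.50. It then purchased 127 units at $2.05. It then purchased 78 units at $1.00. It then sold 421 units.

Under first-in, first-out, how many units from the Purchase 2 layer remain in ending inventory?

40

Sale 1 (421) [FIFO — oldest first]: 262 @ $4.25 + 159 @ $2.50 = $1,511.00
Ending inventory: 40 @ $2.50 + 127 @ $2.05 + 78 @ $1.00 = $438.35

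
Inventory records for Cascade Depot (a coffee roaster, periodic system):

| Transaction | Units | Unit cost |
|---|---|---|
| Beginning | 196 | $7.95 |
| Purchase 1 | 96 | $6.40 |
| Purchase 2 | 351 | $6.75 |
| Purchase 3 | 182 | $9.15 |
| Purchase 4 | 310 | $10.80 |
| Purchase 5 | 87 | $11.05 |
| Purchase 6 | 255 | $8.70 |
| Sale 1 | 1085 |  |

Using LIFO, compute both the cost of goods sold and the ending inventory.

Sale 1 (1085) [LIFO — newest first]: 255 @ $8.70 + 87 @ $11.05 + 310 @ $10.80 + 182 @ $9.15 + 251 @ $6.75 = $9,887.40
Ending inventory: 196 @ $7.95 + 96 @ $6.40 + 100 @ $6.75 = $2,847.60

COGS = $9,887.40; ending inventory = $2,847.60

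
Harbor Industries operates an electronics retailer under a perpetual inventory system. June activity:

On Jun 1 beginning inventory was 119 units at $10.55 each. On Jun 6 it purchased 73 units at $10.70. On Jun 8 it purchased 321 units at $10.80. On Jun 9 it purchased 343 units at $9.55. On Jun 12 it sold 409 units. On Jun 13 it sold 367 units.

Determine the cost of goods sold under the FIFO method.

COGS = $8,015.00

Jun 12, 409 sold [FIFO — oldest first]: 119 @ $10.55 + 73 @ $10.70 + 217 @ $10.80 = $4,380.15
Jun 13, 367 sold [FIFO — oldest first]: 104 @ $10.80 + 263 @ $9.55 = $3,634.85
Total COGS = $4,380.15 + $3,634.85 = $8,015.00
Ending inventory: 80 @ $9.55 = $764.00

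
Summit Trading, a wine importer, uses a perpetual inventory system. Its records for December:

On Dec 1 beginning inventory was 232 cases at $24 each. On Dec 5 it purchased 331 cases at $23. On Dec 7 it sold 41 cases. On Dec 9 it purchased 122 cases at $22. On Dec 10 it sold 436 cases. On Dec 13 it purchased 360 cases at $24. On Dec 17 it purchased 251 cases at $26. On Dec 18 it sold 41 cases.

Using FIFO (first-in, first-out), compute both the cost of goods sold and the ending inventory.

COGS = $12,146; ending inventory = $18,885

Dec 7, 41 sold [FIFO — oldest first]: 41 @ $24 = $984
Dec 10, 436 sold [FIFO — oldest first]: 191 @ $24 + 245 @ $23 = $10,219
Dec 18, 41 sold [FIFO — oldest first]: 41 @ $23 = $943
Total COGS = $984 + $10,219 + $943 = $12,146
Ending inventory: 45 @ $23 + 122 @ $22 + 360 @ $24 + 251 @ $26 = $18,885
Check: goods available $31,031 = COGS $12,146 + ending $18,885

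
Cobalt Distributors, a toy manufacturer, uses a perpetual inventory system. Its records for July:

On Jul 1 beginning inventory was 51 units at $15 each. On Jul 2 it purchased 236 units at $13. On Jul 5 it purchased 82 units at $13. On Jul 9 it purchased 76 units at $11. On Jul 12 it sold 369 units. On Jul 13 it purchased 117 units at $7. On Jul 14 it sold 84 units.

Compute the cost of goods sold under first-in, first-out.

COGS = $5,791

Jul 12, 369 sold [FIFO — oldest first]: 51 @ $15 + 236 @ $13 + 82 @ $13 = $4,899
Jul 14, 84 sold [FIFO — oldest first]: 76 @ $11 + 8 @ $7 = $892
Total COGS = $4,899 + $892 = $5,791
Ending inventory: 109 @ $7 = $763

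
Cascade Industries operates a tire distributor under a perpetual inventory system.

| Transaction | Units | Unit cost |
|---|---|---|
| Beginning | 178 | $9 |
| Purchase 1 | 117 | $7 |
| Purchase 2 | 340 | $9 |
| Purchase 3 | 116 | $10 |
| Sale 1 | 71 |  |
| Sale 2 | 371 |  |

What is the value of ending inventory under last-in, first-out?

Sale 1 (71) [LIFO — newest first]: 71 @ $10 = $710
Sale 2 (371) [LIFO — newest first]: 45 @ $10 + 326 @ $9 = $3,384
Total COGS = $710 + $3,384 = $4,094
Ending inventory: 178 @ $9 + 117 @ $7 + 14 @ $9 = $2,547

Ending inventory = $2,547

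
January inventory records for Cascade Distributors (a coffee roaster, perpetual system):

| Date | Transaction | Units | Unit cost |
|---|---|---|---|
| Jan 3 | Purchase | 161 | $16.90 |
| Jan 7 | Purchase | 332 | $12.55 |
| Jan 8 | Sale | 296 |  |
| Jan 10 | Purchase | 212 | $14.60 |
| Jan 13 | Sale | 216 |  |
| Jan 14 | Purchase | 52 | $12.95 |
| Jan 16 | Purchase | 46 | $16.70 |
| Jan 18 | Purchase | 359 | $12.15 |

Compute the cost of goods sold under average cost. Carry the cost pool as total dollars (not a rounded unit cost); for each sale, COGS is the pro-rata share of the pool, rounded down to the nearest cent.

COGS = $7,223.40

After Jan 3: 161 on hand, pool $2,720.90 (≈ $16.9000 each)
After Jan 7: 493 on hand, pool $6,887.50 (≈ $13.9706 each)
Jan 8, sell 296: 296/493 × $6,887.50 → $4,135.29
After Jan 10: 409 on hand, pool $5,847.41 (≈ $14.2968 each)
Jan 13, sell 216: 216/409 × $5,847.41 → $3,088.11
After Jan 14: 245 on hand, pool $3,432.70 (≈ $14.0110 each)
After Jan 16: 291 on hand, pool $4,200.90 (≈ $14.4361 each)
After Jan 18: 650 on hand, pool $8,562.75 (≈ $13.1735 each)
Total COGS = $4,135.29 + $3,088.11 = $7,223.40
Ending inventory (cost pool remaining) = $8,562.75
Check: goods available $15,786.15 = COGS $7,223.40 + ending $8,562.75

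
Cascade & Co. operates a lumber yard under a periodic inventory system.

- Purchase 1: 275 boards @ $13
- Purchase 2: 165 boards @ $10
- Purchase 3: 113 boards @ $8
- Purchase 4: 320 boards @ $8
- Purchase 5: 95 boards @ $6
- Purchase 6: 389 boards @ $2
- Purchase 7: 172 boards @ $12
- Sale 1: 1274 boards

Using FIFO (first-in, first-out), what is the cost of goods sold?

COGS = $9,871

Sale 1 (1274) [FIFO — oldest first]: 275 @ $13 + 165 @ $10 + 113 @ $8 + 320 @ $8 + 95 @ $6 + 306 @ $2 = $9,871
Ending inventory: 83 @ $2 + 172 @ $12 = $2,230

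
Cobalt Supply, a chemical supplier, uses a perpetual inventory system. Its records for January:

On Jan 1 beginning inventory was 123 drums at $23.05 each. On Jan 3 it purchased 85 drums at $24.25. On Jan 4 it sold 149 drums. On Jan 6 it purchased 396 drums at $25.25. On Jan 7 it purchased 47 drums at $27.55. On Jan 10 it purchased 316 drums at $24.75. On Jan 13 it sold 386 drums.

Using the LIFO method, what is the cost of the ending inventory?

Ending inventory = $10,778.20

Jan 4, 149 sold [LIFO — newest first]: 85 @ $24.25 + 64 @ $23.05 = $3,536.45
Jan 13, 386 sold [LIFO — newest first]: 316 @ $24.75 + 47 @ $27.55 + 23 @ $25.25 = $9,696.60
Total COGS = $3,536.45 + $9,696.60 = $13,233.05
Ending inventory: 59 @ $23.05 + 373 @ $25.25 = $10,778.20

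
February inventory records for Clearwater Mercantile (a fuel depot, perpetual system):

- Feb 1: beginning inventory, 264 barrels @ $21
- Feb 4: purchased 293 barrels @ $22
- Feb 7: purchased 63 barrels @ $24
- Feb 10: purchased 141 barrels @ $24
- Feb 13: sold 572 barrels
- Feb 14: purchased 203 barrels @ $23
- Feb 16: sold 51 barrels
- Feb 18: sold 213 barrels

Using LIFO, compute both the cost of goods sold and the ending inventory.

Feb 13, 572 sold [LIFO — newest first]: 141 @ $24 + 63 @ $24 + 293 @ $22 + 75 @ $21 = $12,917
Feb 16, 51 sold [LIFO — newest first]: 51 @ $23 = $1,173
Feb 18, 213 sold [LIFO — newest first]: 152 @ $23 + 61 @ $21 = $4,777
Total COGS = $12,917 + $1,173 + $4,777 = $18,867
Ending inventory: 128 @ $21 = $2,688

COGS = $18,867; ending inventory = $2,688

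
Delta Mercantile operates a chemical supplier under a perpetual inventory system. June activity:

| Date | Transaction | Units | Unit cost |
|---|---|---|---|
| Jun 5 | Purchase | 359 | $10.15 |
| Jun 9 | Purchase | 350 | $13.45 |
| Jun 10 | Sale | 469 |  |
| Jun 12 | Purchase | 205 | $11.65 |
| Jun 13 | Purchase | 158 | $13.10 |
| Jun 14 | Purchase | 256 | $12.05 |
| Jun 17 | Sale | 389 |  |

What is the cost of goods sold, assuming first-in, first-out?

Jun 10, 469 sold [FIFO — oldest first]: 359 @ $10.15 + 110 @ $13.45 = $5,123.35
Jun 17, 389 sold [FIFO — oldest first]: 240 @ $13.45 + 149 @ $11.65 = $4,963.85
Total COGS = $5,123.35 + $4,963.85 = $10,087.20
Ending inventory: 56 @ $11.65 + 158 @ $13.10 + 256 @ $12.05 = $5,807.00
Check: goods available $15,894.20 = COGS $10,087.20 + ending $5,807.00

COGS = $10,087.20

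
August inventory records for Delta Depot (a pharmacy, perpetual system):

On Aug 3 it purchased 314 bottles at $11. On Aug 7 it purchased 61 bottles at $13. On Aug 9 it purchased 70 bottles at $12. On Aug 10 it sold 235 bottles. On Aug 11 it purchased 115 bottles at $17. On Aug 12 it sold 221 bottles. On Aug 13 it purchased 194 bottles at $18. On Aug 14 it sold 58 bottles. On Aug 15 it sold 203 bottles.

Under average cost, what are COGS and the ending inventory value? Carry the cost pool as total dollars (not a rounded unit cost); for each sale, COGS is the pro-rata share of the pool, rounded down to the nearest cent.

COGS = $9,927.37; ending inventory = $606.63

After Aug 3: 314 on hand, pool $3,454.00 (≈ $11.0000 each)
After Aug 7: 375 on hand, pool $4,247.00 (≈ $11.3253 each)
After Aug 9: 445 on hand, pool $5,087.00 (≈ $11.4315 each)
Aug 10, sell 235: 235/445 × $5,087.00 → $2,686.39
After Aug 11: 325 on hand, pool $4,355.61 (≈ $13.4019 each)
Aug 12, sell 221: 221/325 × $4,355.61 → $2,961.81
After Aug 13: 298 on hand, pool $4,885.80 (≈ $16.3953 each)
Aug 14, sell 58: 58/298 × $4,885.80 → $950.92
Aug 15, sell 203: 203/240 × $3,934.88 → $3,328.25
Total COGS = $2,686.39 + $2,961.81 + $950.92 + $3,328.25 = $9,927.37
Ending inventory (cost pool remaining) = $606.63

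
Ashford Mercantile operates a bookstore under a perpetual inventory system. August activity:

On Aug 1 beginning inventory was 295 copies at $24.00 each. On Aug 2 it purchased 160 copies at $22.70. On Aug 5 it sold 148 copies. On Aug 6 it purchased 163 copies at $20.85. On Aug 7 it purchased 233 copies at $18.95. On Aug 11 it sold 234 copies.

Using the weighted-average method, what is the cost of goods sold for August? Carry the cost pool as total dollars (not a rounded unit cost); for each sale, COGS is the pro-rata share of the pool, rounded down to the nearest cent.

After Aug 1: 295 on hand, pool $7,080.00 (≈ $24.0000 each)
After Aug 2: 455 on hand, pool $10,712.00 (≈ $23.5429 each)
Aug 5, sell 148: 148/455 × $10,712.00 → $3,484.34
After Aug 6: 470 on hand, pool $10,626.21 (≈ $22.6090 each)
After Aug 7: 703 on hand, pool $15,041.56 (≈ $21.3962 each)
Aug 11, sell 234: 234/703 × $15,041.56 → $5,006.72
Total COGS = $3,484.34 + $5,006.72 = $8,491.06
Ending inventory (cost pool remaining) = $10,034.84

COGS = $8,491.06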